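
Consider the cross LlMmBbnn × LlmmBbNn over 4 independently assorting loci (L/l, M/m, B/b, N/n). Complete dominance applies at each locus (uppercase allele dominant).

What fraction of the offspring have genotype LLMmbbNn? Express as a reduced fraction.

P(LLMmbbNn) = 1/64

LlMmBbnn gametes: LMBn×2, LMbn×2, LmBn×2, Lmbn×2, lMBn×2, lMbn×2, lmBn×2, lmbn×2
LlmmBbNn gametes: LmBN×2, LmBn×2, LmbN×2, Lmbn×2, lmBN×2, lmBn×2, lmbN×2, lmbn×2
LlMmBbnn×LlmmBbNn grid (16·16=256): LLMmBBNn=4 LLMmBBnn=4 LLMmBbNn=8 LLMmBbnn=8 LLMmbbNn=4 LLMmbbnn=4 LLmmBBNn=4 LLmmBBnn=4 LLmmBbNn=8 LLmmBbnn=8 LLmmbbNn=4 LLmmbbnn=4 LlMmBBNn=8 LlMmBBnn=8 LlMmBbNn=16 LlMmBbnn=16 LlMmbbNn=8 LlMmbbnn=8 LlmmBBNn=8 LlmmBBnn=8 LlmmBbNn=16 LlmmBbnn=16 LlmmbbNn=8 Llmmbbnn=8 llMmBBNn=4 llMmBBnn=4 llMmBbNn=8 llMmBbnn=8 llMmbbNn=4 llMmbbnn=4 llmmBBNn=4 llmmBBnn=4 llmmBbNn=8 llmmBbnn=8 llmmbbNn=4 llmmbbnn=4
LLMmbbNn hits 4/256; gcd=4; 4÷4/256÷4 = 1/64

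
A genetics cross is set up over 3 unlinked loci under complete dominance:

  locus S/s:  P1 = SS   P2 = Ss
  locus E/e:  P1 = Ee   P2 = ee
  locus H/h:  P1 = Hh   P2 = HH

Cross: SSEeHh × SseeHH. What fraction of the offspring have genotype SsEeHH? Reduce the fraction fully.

P(SsEeHH) = 1/8

SSEeHh gametes: SEH×2, SEh×2, SeH×2, Seh×2
SseeHH gametes: SeH×4, seH×4
SSEeHh×SseeHH grid (8·8=64): SSEeHH=8 SSEeHh=8 SSeeHH=8 SSeeHh=8 SsEeHH=8 SsEeHh=8 SseeHH=8 SseeHh=8
SsEeHH hits 8/64; gcd=8; 8÷8/64÷8 = 1/8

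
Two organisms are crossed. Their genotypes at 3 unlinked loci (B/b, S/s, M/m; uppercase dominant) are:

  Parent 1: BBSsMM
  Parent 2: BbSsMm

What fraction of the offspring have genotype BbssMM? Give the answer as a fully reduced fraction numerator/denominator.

BBSsMM gametes: BSM×4, BsM×4
BbSsMm gametes: BSM×1, BSm×1, BsM×1, Bsm×1, bSM×1, bSm×1, bsM×1, bsm×1
BBSsMM×BbSsMm grid (8·8=64): BBSSMM=4 BBSSMm=4 BBSsMM=8 BBSsMm=8 BBssMM=4 BBssMm=4 BbSSMM=4 BbSSMm=4 BbSsMM=8 BbSsMm=8 BbssMM=4 BbssMm=4
BbssMM hits 4/64; gcd=4; 4÷4/64÷4 = 1/16

P(BbssMM) = 1/16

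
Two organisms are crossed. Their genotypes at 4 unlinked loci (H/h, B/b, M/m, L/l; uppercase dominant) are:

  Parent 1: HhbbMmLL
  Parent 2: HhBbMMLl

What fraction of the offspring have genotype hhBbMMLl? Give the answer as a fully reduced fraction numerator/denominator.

P(hhBbMMLl) = 1/32

HhbbMmLL gametes: HbML×4, HbmL×4, hbML×4, hbmL×4
HhBbMMLl gametes: HBML×2, HBMl×2, HbML×2, HbMl×2, hBML×2, hBMl×2, hbML×2, hbMl×2
HhbbMmLL×HhBbMMLl grid (16·16=256): HHBbMMLL=8 HHBbMMLl=8 HHBbMmLL=8 HHBbMmLl=8 HHbbMMLL=8 HHbbMMLl=8 HHbbMmLL=8 HHbbMmLl=8 HhBbMMLL=16 HhBbMMLl=16 HhBbMmLL=16 HhBbMmLl=16 HhbbMMLL=16 HhbbMMLl=16 HhbbMmLL=16 HhbbMmLl=16 hhBbMMLL=8 hhBbMMLl=8 hhBbMmLL=8 hhBbMmLl=8 hhbbMMLL=8 hhbbMMLl=8 hhbbMmLL=8 hhbbMmLl=8
hhBbMMLl hits 8/256; gcd=8; 8÷8/256÷8 = 1/32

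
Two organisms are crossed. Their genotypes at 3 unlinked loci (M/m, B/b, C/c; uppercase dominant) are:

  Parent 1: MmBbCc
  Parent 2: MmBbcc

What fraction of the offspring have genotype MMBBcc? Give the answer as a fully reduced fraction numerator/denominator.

MmBbCc gametes: MBC×1, MBc×1, MbC×1, Mbc×1, mBC×1, mBc×1, mbC×1, mbc×1
MmBbcc gametes: MBc×2, Mbc×2, mBc×2, mbc×2
MmBbCc×MmBbcc grid (8·8=64): MMBBCc=2 MMBBcc=2 MMBbCc=4 MMBbcc=4 MMbbCc=2 MMbbcc=2 MmBBCc=4 MmBBcc=4 MmBbCc=8 MmBbcc=8 MmbbCc=4 Mmbbcc=4 mmBBCc=2 mmBBcc=2 mmBbCc=4 mmBbcc=4 mmbbCc=2 mmbbcc=2
MMBBcc hits 2/64; gcd=2; 2÷2/64÷2 = 1/32

P(MMBBcc) = 1/32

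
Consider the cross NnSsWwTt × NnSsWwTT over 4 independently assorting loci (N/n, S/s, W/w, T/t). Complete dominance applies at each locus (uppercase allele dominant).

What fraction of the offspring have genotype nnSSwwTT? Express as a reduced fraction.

NnSsWwTt gametes: NSWT×1, NSWt×1, NSwT×1, NSwt×1, NsWT×1, NsWt×1, NswT×1, Nswt×1, nSWT×1, nSWt×1, nSwT×1, nSwt×1, nsWT×1, nsWt×1, nswT×1, nswt×1
NnSsWwTT gametes: NSWT×2, NSwT×2, NsWT×2, NswT×2, nSWT×2, nSwT×2, nsWT×2, nswT×2
NnSsWwTt×NnSsWwTT grid (16·16=256): NNSSWWTT=2 NNSSWWTt=2 NNSSWwTT=4 NNSSWwTt=4 NNSSwwTT=2 NNSSwwTt=2 NNSsWWTT=4 NNSsWWTt=4 NNSsWwTT=8 NNSsWwTt=8 NNSswwTT=4 NNSswwTt=4 NNssWWTT=2 NNssWWTt=2 NNssWwTT=4 NNssWwTt=4 NNsswwTT=2 NNsswwTt=2 NnSSWWTT=4 NnSSWWTt=4 NnSSWwTT=8 NnSSWwTt=8 NnSSwwTT=4 NnSSwwTt=4 NnSsWWTT=8 NnSsWWTt=8 NnSsWwTT=16 NnSsWwTt=16 NnSswwTT=8 NnSswwTt=8 NnssWWTT=4 NnssWWTt=4 NnssWwTT=8 NnssWwTt=8 NnsswwTT=4 NnsswwTt=4 nnSSWWTT=2 nnSSWWTt=2 nnSSWwTT=4 nnSSWwTt=4 nnSSwwTT=2 nnSSwwTt=2 nnSsWWTT=4 nnSsWWTt=4 nnSsWwTT=8 nnSsWwTt=8 nnSswwTT=4 nnSswwTt=4 nnssWWTT=2 nnssWWTt=2 nnssWwTT=4 nnssWwTt=4 nnsswwTT=2 nnsswwTt=2
nnSSwwTT hits 2/256; gcd=2; 2÷2/256÷2 = 1/128

P(nnSSwwTT) = 1/128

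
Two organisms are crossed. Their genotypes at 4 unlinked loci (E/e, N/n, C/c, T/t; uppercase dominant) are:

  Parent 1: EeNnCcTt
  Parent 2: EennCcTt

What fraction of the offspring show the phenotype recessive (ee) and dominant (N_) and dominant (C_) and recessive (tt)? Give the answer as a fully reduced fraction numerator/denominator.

EeNnCcTt gametes: ENCT×1, ENCt×1, ENcT×1, ENct×1, EnCT×1, EnCt×1, EncT×1, Enct×1, eNCT×1, eNCt×1, eNcT×1, eNct×1, enCT×1, enCt×1, encT×1, enct×1
EennCcTt gametes: EnCT×2, EnCt×2, EncT×2, Enct×2, enCT×2, enCt×2, encT×2, enct×2
EeNnCcTt×EennCcTt grid (16·16=256): EENnCCTT=2 EENnCCTt=4 EENnCCtt=2 EENnCcTT=4 EENnCcTt=8 EENnCctt=4 EENnccTT=2 EENnccTt=4 EENncctt=2 EEnnCCTT=2 EEnnCCTt=4 EEnnCCtt=2 EEnnCcTT=4 EEnnCcTt=8 EEnnCctt=4 EEnnccTT=2 EEnnccTt=4 EEnncctt=2 EeNnCCTT=4 EeNnCCTt=8 EeNnCCtt=4 EeNnCcTT=8 EeNnCcTt=16 EeNnCctt=8 EeNnccTT=4 EeNnccTt=8 EeNncctt=4 EennCCTT=4 EennCCTt=8 EennCCtt=4 EennCcTT=8 EennCcTt=16 EennCctt=8 EennccTT=4 EennccTt=8 Eenncctt=4 eeNnCCTT=2 eeNnCCTt=4 eeNnCCtt=2 eeNnCcTT=4 eeNnCcTt=8 eeNnCctt=4 eeNnccTT=2 eeNnccTt=4 eeNncctt=2 eennCCTT=2 eennCCTt=4 eennCCtt=2 eennCcTT=4 eennCcTt=8 eennCctt=4 eennccTT=2 eennccTt=4 eenncctt=2
ee N_ C_ tt hits 6/256; gcd=2; 6÷2/256÷2 = 3/128

P(ee N_ C_ tt) = 3/128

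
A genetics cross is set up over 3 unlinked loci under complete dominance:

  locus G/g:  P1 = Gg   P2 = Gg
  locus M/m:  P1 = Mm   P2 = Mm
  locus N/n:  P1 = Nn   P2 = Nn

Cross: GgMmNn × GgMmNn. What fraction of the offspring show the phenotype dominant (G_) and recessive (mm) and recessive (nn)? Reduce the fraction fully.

GgMmNn gametes: GMN×1, GMn×1, GmN×1, Gmn×1, gMN×1, gMn×1, gmN×1, gmn×1
GgMmNn gametes: GMN×1, GMn×1, GmN×1, Gmn×1, gMN×1, gMn×1, gmN×1, gmn×1
GgMmNn×GgMmNn grid (8·8=64): GGMMNN=1 GGMMNn=2 GGMMnn=1 GGMmNN=2 GGMmNn=4 GGMmnn=2 GGmmNN=1 GGmmNn=2 GGmmnn=1 GgMMNN=2 GgMMNn=4 GgMMnn=2 GgMmNN=4 GgMmNn=8 GgMmnn=4 GgmmNN=2 GgmmNn=4 Ggmmnn=2 ggMMNN=1 ggMMNn=2 ggMMnn=1 ggMmNN=2 ggMmNn=4 ggMmnn=2 ggmmNN=1 ggmmNn=2 ggmmnn=1
G_ mm nn hits 3/64; gcd=1; 3÷1/64÷1 = 3/64

P(G_ mm nn) = 3/64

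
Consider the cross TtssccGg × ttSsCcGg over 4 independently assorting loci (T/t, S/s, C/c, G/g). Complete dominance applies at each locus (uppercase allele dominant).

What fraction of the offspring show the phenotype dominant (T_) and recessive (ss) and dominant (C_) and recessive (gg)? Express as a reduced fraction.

P(T_ ss C_ gg) = 1/32

TtssccGg gametes: TscG×4, Tscg×4, tscG×4, tscg×4
ttSsCcGg gametes: tSCG×2, tSCg×2, tScG×2, tScg×2, tsCG×2, tsCg×2, tscG×2, tscg×2
TtssccGg×ttSsCcGg grid (16·16=256): TtSsCcGG=8 TtSsCcGg=16 TtSsCcgg=8 TtSsccGG=8 TtSsccGg=16 TtSsccgg=8 TtssCcGG=8 TtssCcGg=16 TtssCcgg=8 TtssccGG=8 TtssccGg=16 Ttssccgg=8 ttSsCcGG=8 ttSsCcGg=16 ttSsCcgg=8 ttSsccGG=8 ttSsccGg=16 ttSsccgg=8 ttssCcGG=8 ttssCcGg=16 ttssCcgg=8 ttssccGG=8 ttssccGg=16 ttssccgg=8
T_ ss C_ gg hits 8/256; gcd=8; 8÷8/256÷8 = 1/32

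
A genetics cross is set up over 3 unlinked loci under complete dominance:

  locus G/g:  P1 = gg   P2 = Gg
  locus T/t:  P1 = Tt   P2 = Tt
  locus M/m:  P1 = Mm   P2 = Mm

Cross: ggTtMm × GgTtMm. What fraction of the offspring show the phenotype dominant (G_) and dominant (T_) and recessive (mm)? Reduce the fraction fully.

ggTtMm gametes: gTM×2, gTm×2, gtM×2, gtm×2
GgTtMm gametes: GTM×1, GTm×1, GtM×1, Gtm×1, gTM×1, gTm×1, gtM×1, gtm×1
ggTtMm×GgTtMm grid (8·8=64): GgTTMM=2 GgTTMm=4 GgTTmm=2 GgTtMM=4 GgTtMm=8 GgTtmm=4 GgttMM=2 GgttMm=4 Ggttmm=2 ggTTMM=2 ggTTMm=4 ggTTmm=2 ggTtMM=4 ggTtMm=8 ggTtmm=4 ggttMM=2 ggttMm=4 ggttmm=2
G_ T_ mm hits 6/64; gcd=2; 6÷2/64÷2 = 3/32

P(G_ T_ mm) = 3/32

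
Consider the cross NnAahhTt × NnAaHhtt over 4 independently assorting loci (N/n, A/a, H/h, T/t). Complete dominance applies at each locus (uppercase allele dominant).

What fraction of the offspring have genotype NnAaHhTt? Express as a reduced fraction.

NnAahhTt gametes: NAhT×2, NAht×2, NahT×2, Naht×2, nAhT×2, nAht×2, nahT×2, naht×2
NnAaHhtt gametes: NAHt×2, NAht×2, NaHt×2, Naht×2, nAHt×2, nAht×2, naHt×2, naht×2
NnAahhTt×NnAaHhtt grid (16·16=256): NNAAHhTt=4 NNAAHhtt=4 NNAAhhTt=4 NNAAhhtt=4 NNAaHhTt=8 NNAaHhtt=8 NNAahhTt=8 NNAahhtt=8 NNaaHhTt=4 NNaaHhtt=4 NNaahhTt=4 NNaahhtt=4 NnAAHhTt=8 NnAAHhtt=8 NnAAhhTt=8 NnAAhhtt=8 NnAaHhTt=16 NnAaHhtt=16 NnAahhTt=16 NnAahhtt=16 NnaaHhTt=8 NnaaHhtt=8 NnaahhTt=8 Nnaahhtt=8 nnAAHhTt=4 nnAAHhtt=4 nnAAhhTt=4 nnAAhhtt=4 nnAaHhTt=8 nnAaHhtt=8 nnAahhTt=8 nnAahhtt=8 nnaaHhTt=4 nnaaHhtt=4 nnaahhTt=4 nnaahhtt=4
NnAaHhTt hits 16/256; gcd=16; 16÷16/256÷16 = 1/16

P(NnAaHhTt) = 1/16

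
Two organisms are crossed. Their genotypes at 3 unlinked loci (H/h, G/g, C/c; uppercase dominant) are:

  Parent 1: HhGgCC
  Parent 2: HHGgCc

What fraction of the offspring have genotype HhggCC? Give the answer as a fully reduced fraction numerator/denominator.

HhGgCC gametes: HGC×2, HgC×2, hGC×2, hgC×2
HHGgCc gametes: HGC×2, HGc×2, HgC×2, Hgc×2
HhGgCC×HHGgCc grid (8·8=64): HHGGCC=4 HHGGCc=4 HHGgCC=8 HHGgCc=8 HHggCC=4 HHggCc=4 HhGGCC=4 HhGGCc=4 HhGgCC=8 HhGgCc=8 HhggCC=4 HhggCc=4
HhggCC hits 4/64; gcd=4; 4÷4/64÷4 = 1/16

P(HhggCC) = 1/16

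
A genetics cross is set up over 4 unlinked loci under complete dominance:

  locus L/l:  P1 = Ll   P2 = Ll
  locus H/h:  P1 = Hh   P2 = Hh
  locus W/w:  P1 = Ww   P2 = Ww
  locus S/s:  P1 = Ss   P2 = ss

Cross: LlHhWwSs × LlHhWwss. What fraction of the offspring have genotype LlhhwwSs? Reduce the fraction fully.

P(LlhhwwSs) = 1/64

LlHhWwSs gametes: LHWS×1, LHWs×1, LHwS×1, LHws×1, LhWS×1, LhWs×1, LhwS×1, Lhws×1, lHWS×1, lHWs×1, lHwS×1, lHws×1, lhWS×1, lhWs×1, lhwS×1, lhws×1
LlHhWwss gametes: LHWs×2, LHws×2, LhWs×2, Lhws×2, lHWs×2, lHws×2, lhWs×2, lhws×2
LlHhWwSs×LlHhWwss grid (16·16=256): LLHHWWSs=2 LLHHWWss=2 LLHHWwSs=4 LLHHWwss=4 LLHHwwSs=2 LLHHwwss=2 LLHhWWSs=4 LLHhWWss=4 LLHhWwSs=8 LLHhWwss=8 LLHhwwSs=4 LLHhwwss=4 LLhhWWSs=2 LLhhWWss=2 LLhhWwSs=4 LLhhWwss=4 LLhhwwSs=2 LLhhwwss=2 LlHHWWSs=4 LlHHWWss=4 LlHHWwSs=8 LlHHWwss=8 LlHHwwSs=4 LlHHwwss=4 LlHhWWSs=8 LlHhWWss=8 LlHhWwSs=16 LlHhWwss=16 LlHhwwSs=8 LlHhwwss=8 LlhhWWSs=4 LlhhWWss=4 LlhhWwSs=8 LlhhWwss=8 LlhhwwSs=4 Llhhwwss=4 llHHWWSs=2 llHHWWss=2 llHHWwSs=4 llHHWwss=4 llHHwwSs=2 llHHwwss=2 llHhWWSs=4 llHhWWss=4 llHhWwSs=8 llHhWwss=8 llHhwwSs=4 llHhwwss=4 llhhWWSs=2 llhhWWss=2 llhhWwSs=4 llhhWwss=4 llhhwwSs=2 llhhwwss=2
LlhhwwSs hits 4/256; gcd=4; 4÷4/256÷4 = 1/64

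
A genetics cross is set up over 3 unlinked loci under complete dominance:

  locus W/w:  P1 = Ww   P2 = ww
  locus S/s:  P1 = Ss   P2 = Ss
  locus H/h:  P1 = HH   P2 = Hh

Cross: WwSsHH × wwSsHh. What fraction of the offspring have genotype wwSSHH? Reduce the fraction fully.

P(wwSSHH) = 1/16

WwSsHH gametes: WSH×2, WsH×2, wSH×2, wsH×2
wwSsHh gametes: wSH×2, wSh×2, wsH×2, wsh×2
WwSsHH×wwSsHh grid (8·8=64): WwSSHH=4 WwSSHh=4 WwSsHH=8 WwSsHh=8 WwssHH=4 WwssHh=4 wwSSHH=4 wwSSHh=4 wwSsHH=8 wwSsHh=8 wwssHH=4 wwssHh=4
wwSSHH hits 4/64; gcd=4; 4÷4/64÷4 = 1/16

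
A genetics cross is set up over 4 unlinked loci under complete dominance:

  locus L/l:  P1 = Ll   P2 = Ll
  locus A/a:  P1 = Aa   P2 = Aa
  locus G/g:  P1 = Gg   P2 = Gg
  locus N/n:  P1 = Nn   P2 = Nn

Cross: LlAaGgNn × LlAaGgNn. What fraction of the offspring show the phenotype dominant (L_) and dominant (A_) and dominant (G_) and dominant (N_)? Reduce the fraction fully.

LlAaGgNn gametes: LAGN×1, LAGn×1, LAgN×1, LAgn×1, LaGN×1, LaGn×1, LagN×1, Lagn×1, lAGN×1, lAGn×1, lAgN×1, lAgn×1, laGN×1, laGn×1, lagN×1, lagn×1
LlAaGgNn gametes: LAGN×1, LAGn×1, LAgN×1, LAgn×1, LaGN×1, LaGn×1, LagN×1, Lagn×1, lAGN×1, lAGn×1, lAgN×1, lAgn×1, laGN×1, laGn×1, lagN×1, lagn×1
LlAaGgNn×LlAaGgNn grid (16·16=256): LLAAGGNN=1 LLAAGGNn=2 LLAAGGnn=1 LLAAGgNN=2 LLAAGgNn=4 LLAAGgnn=2 LLAAggNN=1 LLAAggNn=2 LLAAggnn=1 LLAaGGNN=2 LLAaGGNn=4 LLAaGGnn=2 LLAaGgNN=4 LLAaGgNn=8 LLAaGgnn=4 LLAaggNN=2 LLAaggNn=4 LLAaggnn=2 LLaaGGNN=1 LLaaGGNn=2 LLaaGGnn=1 LLaaGgNN=2 LLaaGgNn=4 LLaaGgnn=2 LLaaggNN=1 LLaaggNn=2 LLaaggnn=1 LlAAGGNN=2 LlAAGGNn=4 LlAAGGnn=2 LlAAGgNN=4 LlAAGgNn=8 LlAAGgnn=4 LlAAggNN=2 LlAAggNn=4 LlAAggnn=2 LlAaGGNN=4 LlAaGGNn=8 LlAaGGnn=4 LlAaGgNN=8 LlAaGgNn=16 LlAaGgnn=8 LlAaggNN=4 LlAaggNn=8 LlAaggnn=4 LlaaGGNN=2 LlaaGGNn=4 LlaaGGnn=2 LlaaGgNN=4 LlaaGgNn=8 LlaaGgnn=4 LlaaggNN=2 LlaaggNn=4 Llaaggnn=2 llAAGGNN=1 llAAGGNn=2 llAAGGnn=1 llAAGgNN=2 llAAGgNn=4 llAAGgnn=2 llAAggNN=1 llAAggNn=2 llAAggnn=1 llAaGGNN=2 llAaGGNn=4 llAaGGnn=2 llAaGgNN=4 llAaGgNn=8 llAaGgnn=4 llAaggNN=2 llAaggNn=4 llAaggnn=2 llaaGGNN=1 llaaGGNn=2 llaaGGnn=1 llaaGgNN=2 llaaGgNn=4 llaaGgnn=2 llaaggNN=1 llaaggNn=2 llaaggnn=1
L_ A_ G_ N_ hits 81/256; gcd=1; 81÷1/256÷1 = 81/256

P(L_ A_ G_ N_) = 81/256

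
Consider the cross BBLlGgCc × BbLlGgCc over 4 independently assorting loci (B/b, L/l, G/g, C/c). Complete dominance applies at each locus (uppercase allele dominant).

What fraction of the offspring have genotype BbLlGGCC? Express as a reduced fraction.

BBLlGgCc gametes: BLGC×2, BLGc×2, BLgC×2, BLgc×2, BlGC×2, BlGc×2, BlgC×2, Blgc×2
BbLlGgCc gametes: BLGC×1, BLGc×1, BLgC×1, BLgc×1, BlGC×1, BlGc×1, BlgC×1, Blgc×1, bLGC×1, bLGc×1, bLgC×1, bLgc×1, blGC×1, blGc×1, blgC×1, blgc×1
BBLlGgCc×BbLlGgCc grid (16·16=256): BBLLGGCC=2 BBLLGGCc=4 BBLLGGcc=2 BBLLGgCC=4 BBLLGgCc=8 BBLLGgcc=4 BBLLggCC=2 BBLLggCc=4 BBLLggcc=2 BBLlGGCC=4 BBLlGGCc=8 BBLlGGcc=4 BBLlGgCC=8 BBLlGgCc=16 BBLlGgcc=8 BBLlggCC=4 BBLlggCc=8 BBLlggcc=4 BBllGGCC=2 BBllGGCc=4 BBllGGcc=2 BBllGgCC=4 BBllGgCc=8 BBllGgcc=4 BBllggCC=2 BBllggCc=4 BBllggcc=2 BbLLGGCC=2 BbLLGGCc=4 BbLLGGcc=2 BbLLGgCC=4 BbLLGgCc=8 BbLLGgcc=4 BbLLggCC=2 BbLLggCc=4 BbLLggcc=2 BbLlGGCC=4 BbLlGGCc=8 BbLlGGcc=4 BbLlGgCC=8 BbLlGgCc=16 BbLlGgcc=8 BbLlggCC=4 BbLlggCc=8 BbLlggcc=4 BbllGGCC=2 BbllGGCc=4 BbllGGcc=2 BbllGgCC=4 BbllGgCc=8 BbllGgcc=4 BbllggCC=2 BbllggCc=4 Bbllggcc=2
BbLlGGCC hits 4/256; gcd=4; 4÷4/256÷4 = 1/64

P(BbLlGGCC) = 1/64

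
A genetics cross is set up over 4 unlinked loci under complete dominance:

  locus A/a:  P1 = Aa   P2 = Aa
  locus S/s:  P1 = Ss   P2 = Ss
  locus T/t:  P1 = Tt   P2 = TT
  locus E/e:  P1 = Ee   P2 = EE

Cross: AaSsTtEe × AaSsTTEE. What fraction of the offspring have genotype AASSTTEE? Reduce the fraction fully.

AaSsTtEe gametes: ASTE×1, ASTe×1, AStE×1, ASte×1, AsTE×1, AsTe×1, AstE×1, Aste×1, aSTE×1, aSTe×1, aStE×1, aSte×1, asTE×1, asTe×1, astE×1, aste×1
AaSsTTEE gametes: ASTE×4, AsTE×4, aSTE×4, asTE×4
AaSsTtEe×AaSsTTEE grid (16·16=256): AASSTTEE=4 AASSTTEe=4 AASSTtEE=4 AASSTtEe=4 AASsTTEE=8 AASsTTEe=8 AASsTtEE=8 AASsTtEe=8 AAssTTEE=4 AAssTTEe=4 AAssTtEE=4 AAssTtEe=4 AaSSTTEE=8 AaSSTTEe=8 AaSSTtEE=8 AaSSTtEe=8 AaSsTTEE=16 AaSsTTEe=16 AaSsTtEE=16 AaSsTtEe=16 AassTTEE=8 AassTTEe=8 AassTtEE=8 AassTtEe=8 aaSSTTEE=4 aaSSTTEe=4 aaSSTtEE=4 aaSSTtEe=4 aaSsTTEE=8 aaSsTTEe=8 aaSsTtEE=8 aaSsTtEe=8 aassTTEE=4 aassTTEe=4 aassTtEE=4 aassTtEe=4
AASSTTEE hits 4/256; gcd=4; 4÷4/256÷4 = 1/64

P(AASSTTEE) = 1/64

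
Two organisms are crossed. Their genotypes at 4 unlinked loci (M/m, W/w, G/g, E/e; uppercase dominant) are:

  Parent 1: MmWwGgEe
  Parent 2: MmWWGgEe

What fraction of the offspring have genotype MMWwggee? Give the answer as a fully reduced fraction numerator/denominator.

MmWwGgEe gametes: MWGE×1, MWGe×1, MWgE×1, MWge×1, MwGE×1, MwGe×1, MwgE×1, Mwge×1, mWGE×1, mWGe×1, mWgE×1, mWge×1, mwGE×1, mwGe×1, mwgE×1, mwge×1
MmWWGgEe gametes: MWGE×2, MWGe×2, MWgE×2, MWge×2, mWGE×2, mWGe×2, mWgE×2, mWge×2
MmWwGgEe×MmWWGgEe grid (16·16=256): MMWWGGEE=2 MMWWGGEe=4 MMWWGGee=2 MMWWGgEE=4 MMWWGgEe=8 MMWWGgee=4 MMWWggEE=2 MMWWggEe=4 MMWWggee=2 MMWwGGEE=2 MMWwGGEe=4 MMWwGGee=2 MMWwGgEE=4 MMWwGgEe=8 MMWwGgee=4 MMWwggEE=2 MMWwggEe=4 MMWwggee=2 MmWWGGEE=4 MmWWGGEe=8 MmWWGGee=4 MmWWGgEE=8 MmWWGgEe=16 MmWWGgee=8 MmWWggEE=4 MmWWggEe=8 MmWWggee=4 MmWwGGEE=4 MmWwGGEe=8 MmWwGGee=4 MmWwGgEE=8 MmWwGgEe=16 MmWwGgee=8 MmWwggEE=4 MmWwggEe=8 MmWwggee=4 mmWWGGEE=2 mmWWGGEe=4 mmWWGGee=2 mmWWGgEE=4 mmWWGgEe=8 mmWWGgee=4 mmWWggEE=2 mmWWggEe=4 mmWWggee=2 mmWwGGEE=2 mmWwGGEe=4 mmWwGGee=2 mmWwGgEE=4 mmWwGgEe=8 mmWwGgee=4 mmWwggEE=2 mmWwggEe=4 mmWwggee=2
MMWwggee hits 2/256; gcd=2; 2÷2/256÷2 = 1/128

P(MMWwggee) = 1/128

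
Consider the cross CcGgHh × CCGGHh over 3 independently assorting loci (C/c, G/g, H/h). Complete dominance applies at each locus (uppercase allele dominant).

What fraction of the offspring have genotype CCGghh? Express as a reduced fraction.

P(CCGghh) = 1/16

CcGgHh gametes: CGH×1, CGh×1, CgH×1, Cgh×1, cGH×1, cGh×1, cgH×1, cgh×1
CCGGHh gametes: CGH×4, CGh×4
CcGgHh×CCGGHh grid (8·8=64): CCGGHH=4 CCGGHh=8 CCGGhh=4 CCGgHH=4 CCGgHh=8 CCGghh=4 CcGGHH=4 CcGGHh=8 CcGGhh=4 CcGgHH=4 CcGgHh=8 CcGghh=4
CCGghh hits 4/64; gcd=4; 4÷4/64÷4 = 1/16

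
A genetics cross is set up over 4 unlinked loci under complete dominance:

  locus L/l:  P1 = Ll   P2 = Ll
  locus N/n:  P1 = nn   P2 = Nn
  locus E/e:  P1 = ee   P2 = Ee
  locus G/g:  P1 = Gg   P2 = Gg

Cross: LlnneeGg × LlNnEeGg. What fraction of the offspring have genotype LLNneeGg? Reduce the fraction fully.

P(LLNneeGg) = 1/32

LlnneeGg gametes: LneG×4, Lneg×4, lneG×4, lneg×4
LlNnEeGg gametes: LNEG×1, LNEg×1, LNeG×1, LNeg×1, LnEG×1, LnEg×1, LneG×1, Lneg×1, lNEG×1, lNEg×1, lNeG×1, lNeg×1, lnEG×1, lnEg×1, lneG×1, lneg×1
LlnneeGg×LlNnEeGg grid (16·16=256): LLNnEeGG=4 LLNnEeGg=8 LLNnEegg=4 LLNneeGG=4 LLNneeGg=8 LLNneegg=4 LLnnEeGG=4 LLnnEeGg=8 LLnnEegg=4 LLnneeGG=4 LLnneeGg=8 LLnneegg=4 LlNnEeGG=8 LlNnEeGg=16 LlNnEegg=8 LlNneeGG=8 LlNneeGg=16 LlNneegg=8 LlnnEeGG=8 LlnnEeGg=16 LlnnEegg=8 LlnneeGG=8 LlnneeGg=16 Llnneegg=8 llNnEeGG=4 llNnEeGg=8 llNnEegg=4 llNneeGG=4 llNneeGg=8 llNneegg=4 llnnEeGG=4 llnnEeGg=8 llnnEegg=4 llnneeGG=4 llnneeGg=8 llnneegg=4
LLNneeGg hits 8/256; gcd=8; 8÷8/256÷8 = 1/32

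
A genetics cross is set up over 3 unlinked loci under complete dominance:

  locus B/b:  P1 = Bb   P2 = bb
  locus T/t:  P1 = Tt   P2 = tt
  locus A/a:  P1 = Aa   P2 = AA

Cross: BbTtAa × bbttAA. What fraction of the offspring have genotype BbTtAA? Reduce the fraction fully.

BbTtAa gametes: BTA×1, BTa×1, BtA×1, Bta×1, bTA×1, bTa×1, btA×1, bta×1
bbttAA gametes: btA×8
BbTtAa×bbttAA grid (8·8=64): BbTtAA=8 BbTtAa=8 BbttAA=8 BbttAa=8 bbTtAA=8 bbTtAa=8 bbttAA=8 bbttAa=8
BbTtAA hits 8/64; gcd=8; 8÷8/64÷8 = 1/8

P(BbTtAA) = 1/8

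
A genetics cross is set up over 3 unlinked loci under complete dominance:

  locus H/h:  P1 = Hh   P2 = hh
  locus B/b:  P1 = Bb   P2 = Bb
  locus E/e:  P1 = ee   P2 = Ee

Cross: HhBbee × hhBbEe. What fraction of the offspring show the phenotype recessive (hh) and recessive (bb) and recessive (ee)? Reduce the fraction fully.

P(hh bb ee) = 1/16

HhBbee gametes: HBe×2, Hbe×2, hBe×2, hbe×2
hhBbEe gametes: hBE×2, hBe×2, hbE×2, hbe×2
HhBbee×hhBbEe grid (8·8=64): HhBBEe=4 HhBBee=4 HhBbEe=8 HhBbee=8 HhbbEe=4 Hhbbee=4 hhBBEe=4 hhBBee=4 hhBbEe=8 hhBbee=8 hhbbEe=4 hhbbee=4
hh bb ee hits 4/64; gcd=4; 4÷4/64÷4 = 1/16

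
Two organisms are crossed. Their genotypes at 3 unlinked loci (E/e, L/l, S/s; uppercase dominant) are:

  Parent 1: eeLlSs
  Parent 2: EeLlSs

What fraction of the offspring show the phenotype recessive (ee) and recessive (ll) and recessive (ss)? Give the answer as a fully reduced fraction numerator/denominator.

eeLlSs gametes: eLS×2, eLs×2, elS×2, els×2
EeLlSs gametes: ELS×1, ELs×1, ElS×1, Els×1, eLS×1, eLs×1, elS×1, els×1
eeLlSs×EeLlSs grid (8·8=64): EeLLSS=2 EeLLSs=4 EeLLss=2 EeLlSS=4 EeLlSs=8 EeLlss=4 EellSS=2 EellSs=4 Eellss=2 eeLLSS=2 eeLLSs=4 eeLLss=2 eeLlSS=4 eeLlSs=8 eeLlss=4 eellSS=2 eellSs=4 eellss=2
ee ll ss hits 2/64; gcd=2; 2÷2/64÷2 = 1/32

P(ee ll ss) = 1/32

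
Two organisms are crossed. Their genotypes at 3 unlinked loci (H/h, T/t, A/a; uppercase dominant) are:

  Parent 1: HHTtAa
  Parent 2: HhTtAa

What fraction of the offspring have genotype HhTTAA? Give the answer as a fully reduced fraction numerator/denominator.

HHTtAa gametes: HTA×2, HTa×2, HtA×2, Hta×2
HhTtAa gametes: HTA×1, HTa×1, HtA×1, Hta×1, hTA×1, hTa×1, htA×1, hta×1
HHTtAa×HhTtAa grid (8·8=64): HHTTAA=2 HHTTAa=4 HHTTaa=2 HHTtAA=4 HHTtAa=8 HHTtaa=4 HHttAA=2 HHttAa=4 HHttaa=2 HhTTAA=2 HhTTAa=4 HhTTaa=2 HhTtAA=4 HhTtAa=8 HhTtaa=4 HhttAA=2 HhttAa=4 Hhttaa=2
HhTTAA hits 2/64; gcd=2; 2÷2/64÷2 = 1/32

P(HhTTAA) = 1/32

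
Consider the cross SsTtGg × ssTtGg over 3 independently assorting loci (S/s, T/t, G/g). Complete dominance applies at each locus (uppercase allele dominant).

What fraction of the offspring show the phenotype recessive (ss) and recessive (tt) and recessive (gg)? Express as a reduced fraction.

P(ss tt gg) = 1/32

SsTtGg gametes: STG×1, STg×1, StG×1, Stg×1, sTG×1, sTg×1, stG×1, stg×1
ssTtGg gametes: sTG×2, sTg×2, stG×2, stg×2
SsTtGg×ssTtGg grid (8·8=64): SsTTGG=2 SsTTGg=4 SsTTgg=2 SsTtGG=4 SsTtGg=8 SsTtgg=4 SsttGG=2 SsttGg=4 Ssttgg=2 ssTTGG=2 ssTTGg=4 ssTTgg=2 ssTtGG=4 ssTtGg=8 ssTtgg=4 ssttGG=2 ssttGg=4 ssttgg=2
ss tt gg hits 2/64; gcd=2; 2÷2/64÷2 = 1/32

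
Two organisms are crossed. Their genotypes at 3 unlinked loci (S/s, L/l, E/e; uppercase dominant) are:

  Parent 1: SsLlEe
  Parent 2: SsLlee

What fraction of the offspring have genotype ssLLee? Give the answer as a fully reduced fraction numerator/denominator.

P(ssLLee) = 1/32

SsLlEe gametes: SLE×1, SLe×1, SlE×1, Sle×1, sLE×1, sLe×1, slE×1, sle×1
SsLlee gametes: SLe×2, Sle×2, sLe×2, sle×2
SsLlEe×SsLlee grid (8·8=64): SSLLEe=2 SSLLee=2 SSLlEe=4 SSLlee=4 SSllEe=2 SSllee=2 SsLLEe=4 SsLLee=4 SsLlEe=8 SsLlee=8 SsllEe=4 Ssllee=4 ssLLEe=2 ssLLee=2 ssLlEe=4 ssLlee=4 ssllEe=2 ssllee=2
ssLLee hits 2/64; gcd=2; 2÷2/64÷2 = 1/32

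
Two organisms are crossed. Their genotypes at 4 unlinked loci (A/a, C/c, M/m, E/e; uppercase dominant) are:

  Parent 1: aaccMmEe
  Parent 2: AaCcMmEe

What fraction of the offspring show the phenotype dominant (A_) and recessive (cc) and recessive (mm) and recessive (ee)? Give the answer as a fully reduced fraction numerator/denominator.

P(A_ cc mm ee) = 1/64

aaccMmEe gametes: acME×4, acMe×4, acmE×4, acme×4
AaCcMmEe gametes: ACME×1, ACMe×1, ACmE×1, ACme×1, AcME×1, AcMe×1, AcmE×1, Acme×1, aCME×1, aCMe×1, aCmE×1, aCme×1, acME×1, acMe×1, acmE×1, acme×1
aaccMmEe×AaCcMmEe grid (16·16=256): AaCcMMEE=4 AaCcMMEe=8 AaCcMMee=4 AaCcMmEE=8 AaCcMmEe=16 AaCcMmee=8 AaCcmmEE=4 AaCcmmEe=8 AaCcmmee=4 AaccMMEE=4 AaccMMEe=8 AaccMMee=4 AaccMmEE=8 AaccMmEe=16 AaccMmee=8 AaccmmEE=4 AaccmmEe=8 Aaccmmee=4 aaCcMMEE=4 aaCcMMEe=8 aaCcMMee=4 aaCcMmEE=8 aaCcMmEe=16 aaCcMmee=8 aaCcmmEE=4 aaCcmmEe=8 aaCcmmee=4 aaccMMEE=4 aaccMMEe=8 aaccMMee=4 aaccMmEE=8 aaccMmEe=16 aaccMmee=8 aaccmmEE=4 aaccmmEe=8 aaccmmee=4
A_ cc mm ee hits 4/256; gcd=4; 4÷4/256÷4 = 1/64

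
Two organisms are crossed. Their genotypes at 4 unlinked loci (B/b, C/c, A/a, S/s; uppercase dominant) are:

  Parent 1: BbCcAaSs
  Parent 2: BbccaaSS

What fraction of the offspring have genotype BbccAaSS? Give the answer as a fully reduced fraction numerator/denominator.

P(BbccAaSS) = 1/16

BbCcAaSs gametes: BCAS×1, BCAs×1, BCaS×1, BCas×1, BcAS×1, BcAs×1, BcaS×1, Bcas×1, bCAS×1, bCAs×1, bCaS×1, bCas×1, bcAS×1, bcAs×1, bcaS×1, bcas×1
BbccaaSS gametes: BcaS×8, bcaS×8
BbCcAaSs×BbccaaSS grid (16·16=256): BBCcAaSS=8 BBCcAaSs=8 BBCcaaSS=8 BBCcaaSs=8 BBccAaSS=8 BBccAaSs=8 BBccaaSS=8 BBccaaSs=8 BbCcAaSS=16 BbCcAaSs=16 BbCcaaSS=16 BbCcaaSs=16 BbccAaSS=16 BbccAaSs=16 BbccaaSS=16 BbccaaSs=16 bbCcAaSS=8 bbCcAaSs=8 bbCcaaSS=8 bbCcaaSs=8 bbccAaSS=8 bbccAaSs=8 bbccaaSS=8 bbccaaSs=8
BbccAaSS hits 16/256; gcd=16; 16÷16/256÷16 = 1/16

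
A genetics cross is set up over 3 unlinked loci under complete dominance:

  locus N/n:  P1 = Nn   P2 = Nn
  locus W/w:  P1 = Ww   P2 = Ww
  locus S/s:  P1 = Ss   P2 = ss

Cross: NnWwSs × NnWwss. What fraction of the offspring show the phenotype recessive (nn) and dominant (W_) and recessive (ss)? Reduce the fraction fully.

NnWwSs gametes: NWS×1, NWs×1, NwS×1, Nws×1, nWS×1, nWs×1, nwS×1, nws×1
NnWwss gametes: NWs×2, Nws×2, nWs×2, nws×2
NnWwSs×NnWwss grid (8·8=64): NNWWSs=2 NNWWss=2 NNWwSs=4 NNWwss=4 NNwwSs=2 NNwwss=2 NnWWSs=4 NnWWss=4 NnWwSs=8 NnWwss=8 NnwwSs=4 Nnwwss=4 nnWWSs=2 nnWWss=2 nnWwSs=4 nnWwss=4 nnwwSs=2 nnwwss=2
nn W_ ss hits 6/64; gcd=2; 6÷2/64÷2 = 3/32

P(nn W_ ss) = 3/32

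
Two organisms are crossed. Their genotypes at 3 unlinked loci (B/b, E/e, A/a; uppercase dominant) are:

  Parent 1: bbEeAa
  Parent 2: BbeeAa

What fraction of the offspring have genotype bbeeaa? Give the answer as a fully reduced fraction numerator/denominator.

P(bbeeaa) = 1/16

bbEeAa gametes: bEA×2, bEa×2, beA×2, bea×2
BbeeAa gametes: BeA×2, Bea×2, beA×2, bea×2
bbEeAa×BbeeAa grid (8·8=64): BbEeAA=4 BbEeAa=8 BbEeaa=4 BbeeAA=4 BbeeAa=8 Bbeeaa=4 bbEeAA=4 bbEeAa=8 bbEeaa=4 bbeeAA=4 bbeeAa=8 bbeeaa=4
bbeeaa hits 4/64; gcd=4; 4÷4/64÷4 = 1/16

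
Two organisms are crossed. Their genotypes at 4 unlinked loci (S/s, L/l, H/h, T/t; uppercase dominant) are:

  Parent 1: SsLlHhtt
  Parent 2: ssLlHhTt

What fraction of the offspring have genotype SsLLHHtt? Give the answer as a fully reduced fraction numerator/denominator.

P(SsLLHHtt) = 1/64

SsLlHhtt gametes: SLHt×2, SLht×2, SlHt×2, Slht×2, sLHt×2, sLht×2, slHt×2, slht×2
ssLlHhTt gametes: sLHT×2, sLHt×2, sLhT×2, sLht×2, slHT×2, slHt×2, slhT×2, slht×2
SsLlHhtt×ssLlHhTt grid (16·16=256): SsLLHHTt=4 SsLLHHtt=4 SsLLHhTt=8 SsLLHhtt=8 SsLLhhTt=4 SsLLhhtt=4 SsLlHHTt=8 SsLlHHtt=8 SsLlHhTt=16 SsLlHhtt=16 SsLlhhTt=8 SsLlhhtt=8 SsllHHTt=4 SsllHHtt=4 SsllHhTt=8 SsllHhtt=8 SsllhhTt=4 Ssllhhtt=4 ssLLHHTt=4 ssLLHHtt=4 ssLLHhTt=8 ssLLHhtt=8 ssLLhhTt=4 ssLLhhtt=4 ssLlHHTt=8 ssLlHHtt=8 ssLlHhTt=16 ssLlHhtt=16 ssLlhhTt=8 ssLlhhtt=8 ssllHHTt=4 ssllHHtt=4 ssllHhTt=8 ssllHhtt=8 ssllhhTt=4 ssllhhtt=4
SsLLHHtt hits 4/256; gcd=4; 4÷4/256÷4 = 1/64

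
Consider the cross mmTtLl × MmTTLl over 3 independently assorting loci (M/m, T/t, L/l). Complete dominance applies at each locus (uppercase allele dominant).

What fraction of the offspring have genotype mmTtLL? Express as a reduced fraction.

P(mmTtLL) = 1/16

mmTtLl gametes: mTL×2, mTl×2, mtL×2, mtl×2
MmTTLl gametes: MTL×2, MTl×2, mTL×2, mTl×2
mmTtLl×MmTTLl grid (8·8=64): MmTTLL=4 MmTTLl=8 MmTTll=4 MmTtLL=4 MmTtLl=8 MmTtll=4 mmTTLL=4 mmTTLl=8 mmTTll=4 mmTtLL=4 mmTtLl=8 mmTtll=4
mmTtLL hits 4/64; gcd=4; 4÷4/64÷4 = 1/16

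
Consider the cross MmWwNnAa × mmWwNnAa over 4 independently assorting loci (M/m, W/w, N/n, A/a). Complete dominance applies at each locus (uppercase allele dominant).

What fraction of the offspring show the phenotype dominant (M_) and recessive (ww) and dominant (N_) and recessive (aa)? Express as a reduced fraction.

MmWwNnAa gametes: MWNA×1, MWNa×1, MWnA×1, MWna×1, MwNA×1, MwNa×1, MwnA×1, Mwna×1, mWNA×1, mWNa×1, mWnA×1, mWna×1, mwNA×1, mwNa×1, mwnA×1, mwna×1
mmWwNnAa gametes: mWNA×2, mWNa×2, mWnA×2, mWna×2, mwNA×2, mwNa×2, mwnA×2, mwna×2
MmWwNnAa×mmWwNnAa grid (16·16=256): MmWWNNAA=2 MmWWNNAa=4 MmWWNNaa=2 MmWWNnAA=4 MmWWNnAa=8 MmWWNnaa=4 MmWWnnAA=2 MmWWnnAa=4 MmWWnnaa=2 MmWwNNAA=4 MmWwNNAa=8 MmWwNNaa=4 MmWwNnAA=8 MmWwNnAa=16 MmWwNnaa=8 MmWwnnAA=4 MmWwnnAa=8 MmWwnnaa=4 MmwwNNAA=2 MmwwNNAa=4 MmwwNNaa=2 MmwwNnAA=4 MmwwNnAa=8 MmwwNnaa=4 MmwwnnAA=2 MmwwnnAa=4 Mmwwnnaa=2 mmWWNNAA=2 mmWWNNAa=4 mmWWNNaa=2 mmWWNnAA=4 mmWWNnAa=8 mmWWNnaa=4 mmWWnnAA=2 mmWWnnAa=4 mmWWnnaa=2 mmWwNNAA=4 mmWwNNAa=8 mmWwNNaa=4 mmWwNnAA=8 mmWwNnAa=16 mmWwNnaa=8 mmWwnnAA=4 mmWwnnAa=8 mmWwnnaa=4 mmwwNNAA=2 mmwwNNAa=4 mmwwNNaa=2 mmwwNnAA=4 mmwwNnAa=8 mmwwNnaa=4 mmwwnnAA=2 mmwwnnAa=4 mmwwnnaa=2
M_ ww N_ aa hits 6/256; gcd=2; 6÷2/256÷2 = 3/128

P(M_ ww N_ aa) = 3/128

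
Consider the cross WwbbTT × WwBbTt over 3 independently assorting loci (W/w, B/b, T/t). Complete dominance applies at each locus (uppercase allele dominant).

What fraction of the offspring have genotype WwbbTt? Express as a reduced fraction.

WwbbTT gametes: WbT×4, wbT×4
WwBbTt gametes: WBT×1, WBt×1, WbT×1, Wbt×1, wBT×1, wBt×1, wbT×1, wbt×1
WwbbTT×WwBbTt grid (8·8=64): WWBbTT=4 WWBbTt=4 WWbbTT=4 WWbbTt=4 WwBbTT=8 WwBbTt=8 WwbbTT=8 WwbbTt=8 wwBbTT=4 wwBbTt=4 wwbbTT=4 wwbbTt=4
WwbbTt hits 8/64; gcd=8; 8÷8/64÷8 = 1/8

P(WwbbTt) = 1/8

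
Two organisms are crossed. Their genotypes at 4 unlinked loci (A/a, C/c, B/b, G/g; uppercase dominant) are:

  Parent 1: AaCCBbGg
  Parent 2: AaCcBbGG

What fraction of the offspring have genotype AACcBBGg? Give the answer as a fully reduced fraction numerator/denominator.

AaCCBbGg gametes: ACBG×2, ACBg×2, ACbG×2, ACbg×2, aCBG×2, aCBg×2, aCbG×2, aCbg×2
AaCcBbGG gametes: ACBG×2, ACbG×2, AcBG×2, AcbG×2, aCBG×2, aCbG×2, acBG×2, acbG×2
AaCCBbGg×AaCcBbGG grid (16·16=256): AACCBBGG=4 AACCBBGg=4 AACCBbGG=8 AACCBbGg=8 AACCbbGG=4 AACCbbGg=4 AACcBBGG=4 AACcBBGg=4 AACcBbGG=8 AACcBbGg=8 AACcbbGG=4 AACcbbGg=4 AaCCBBGG=8 AaCCBBGg=8 AaCCBbGG=16 AaCCBbGg=16 AaCCbbGG=8 AaCCbbGg=8 AaCcBBGG=8 AaCcBBGg=8 AaCcBbGG=16 AaCcBbGg=16 AaCcbbGG=8 AaCcbbGg=8 aaCCBBGG=4 aaCCBBGg=4 aaCCBbGG=8 aaCCBbGg=8 aaCCbbGG=4 aaCCbbGg=4 aaCcBBGG=4 aaCcBBGg=4 aaCcBbGG=8 aaCcBbGg=8 aaCcbbGG=4 aaCcbbGg=4
AACcBBGg hits 4/256; gcd=4; 4÷4/256÷4 = 1/64

P(AACcBBGg) = 1/64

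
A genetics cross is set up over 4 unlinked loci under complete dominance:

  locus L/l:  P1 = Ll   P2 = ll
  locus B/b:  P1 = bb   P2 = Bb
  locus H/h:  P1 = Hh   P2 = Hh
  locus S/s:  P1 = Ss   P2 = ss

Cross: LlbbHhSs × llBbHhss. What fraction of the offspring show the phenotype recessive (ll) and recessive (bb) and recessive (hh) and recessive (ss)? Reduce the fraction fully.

LlbbHhSs gametes: LbHS×2, LbHs×2, LbhS×2, Lbhs×2, lbHS×2, lbHs×2, lbhS×2, lbhs×2
llBbHhss gametes: lBHs×4, lBhs×4, lbHs×4, lbhs×4
LlbbHhSs×llBbHhss grid (16·16=256): LlBbHHSs=8 LlBbHHss=8 LlBbHhSs=16 LlBbHhss=16 LlBbhhSs=8 LlBbhhss=8 LlbbHHSs=8 LlbbHHss=8 LlbbHhSs=16 LlbbHhss=16 LlbbhhSs=8 Llbbhhss=8 llBbHHSs=8 llBbHHss=8 llBbHhSs=16 llBbHhss=16 llBbhhSs=8 llBbhhss=8 llbbHHSs=8 llbbHHss=8 llbbHhSs=16 llbbHhss=16 llbbhhSs=8 llbbhhss=8
ll bb hh ss hits 8/256; gcd=8; 8÷8/256÷8 = 1/32

P(ll bb hh ss) = 1/32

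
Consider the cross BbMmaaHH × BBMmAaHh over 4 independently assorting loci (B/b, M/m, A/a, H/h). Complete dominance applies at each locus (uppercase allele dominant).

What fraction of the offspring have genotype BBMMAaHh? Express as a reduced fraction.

BbMmaaHH gametes: BMaH×4, BmaH×4, bMaH×4, bmaH×4
BBMmAaHh gametes: BMAH×2, BMAh×2, BMaH×2, BMah×2, BmAH×2, BmAh×2, BmaH×2, Bmah×2
BbMmaaHH×BBMmAaHh grid (16·16=256): BBMMAaHH=8 BBMMAaHh=8 BBMMaaHH=8 BBMMaaHh=8 BBMmAaHH=16 BBMmAaHh=16 BBMmaaHH=16 BBMmaaHh=16 BBmmAaHH=8 BBmmAaHh=8 BBmmaaHH=8 BBmmaaHh=8 BbMMAaHH=8 BbMMAaHh=8 BbMMaaHH=8 BbMMaaHh=8 BbMmAaHH=16 BbMmAaHh=16 BbMmaaHH=16 BbMmaaHh=16 BbmmAaHH=8 BbmmAaHh=8 BbmmaaHH=8 BbmmaaHh=8
BBMMAaHh hits 8/256; gcd=8; 8÷8/256÷8 = 1/32

P(BBMMAaHh) = 1/32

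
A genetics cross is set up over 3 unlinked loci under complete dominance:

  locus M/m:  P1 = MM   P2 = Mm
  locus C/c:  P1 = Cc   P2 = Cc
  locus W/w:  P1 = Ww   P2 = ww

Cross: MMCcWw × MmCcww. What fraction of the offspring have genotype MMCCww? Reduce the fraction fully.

MMCcWw gametes: MCW×2, MCw×2, McW×2, Mcw×2
MmCcww gametes: MCw×2, Mcw×2, mCw×2, mcw×2
MMCcWw×MmCcww grid (8·8=64): MMCCWw=4 MMCCww=4 MMCcWw=8 MMCcww=8 MMccWw=4 MMccww=4 MmCCWw=4 MmCCww=4 MmCcWw=8 MmCcww=8 MmccWw=4 Mmccww=4
MMCCww hits 4/64; gcd=4; 4÷4/64÷4 = 1/16

P(MMCCww) = 1/16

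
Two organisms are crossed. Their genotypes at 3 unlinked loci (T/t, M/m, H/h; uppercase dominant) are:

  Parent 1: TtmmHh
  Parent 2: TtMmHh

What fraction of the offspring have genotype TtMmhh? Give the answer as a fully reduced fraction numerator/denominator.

TtmmHh gametes: TmH×2, Tmh×2, tmH×2, tmh×2
TtMmHh gametes: TMH×1, TMh×1, TmH×1, Tmh×1, tMH×1, tMh×1, tmH×1, tmh×1
TtmmHh×TtMmHh grid (8·8=64): TTMmHH=2 TTMmHh=4 TTMmhh=2 TTmmHH=2 TTmmHh=4 TTmmhh=2 TtMmHH=4 TtMmHh=8 TtMmhh=4 TtmmHH=4 TtmmHh=8 Ttmmhh=4 ttMmHH=2 ttMmHh=4 ttMmhh=2 ttmmHH=2 ttmmHh=4 ttmmhh=2
TtMmhh hits 4/64; gcd=4; 4÷4/64÷4 = 1/16

P(TtMmhh) = 1/16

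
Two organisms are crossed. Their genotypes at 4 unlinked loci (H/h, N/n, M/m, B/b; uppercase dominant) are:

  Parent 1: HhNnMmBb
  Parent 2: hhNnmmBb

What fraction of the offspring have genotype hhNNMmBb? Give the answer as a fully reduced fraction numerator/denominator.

P(hhNNMmBb) = 1/32

HhNnMmBb gametes: HNMB×1, HNMb×1, HNmB×1, HNmb×1, HnMB×1, HnMb×1, HnmB×1, Hnmb×1, hNMB×1, hNMb×1, hNmB×1, hNmb×1, hnMB×1, hnMb×1, hnmB×1, hnmb×1
hhNnmmBb gametes: hNmB×4, hNmb×4, hnmB×4, hnmb×4
HhNnMmBb×hhNnmmBb grid (16·16=256): HhNNMmBB=4 HhNNMmBb=8 HhNNMmbb=4 HhNNmmBB=4 HhNNmmBb=8 HhNNmmbb=4 HhNnMmBB=8 HhNnMmBb=16 HhNnMmbb=8 HhNnmmBB=8 HhNnmmBb=16 HhNnmmbb=8 HhnnMmBB=4 HhnnMmBb=8 HhnnMmbb=4 HhnnmmBB=4 HhnnmmBb=8 Hhnnmmbb=4 hhNNMmBB=4 hhNNMmBb=8 hhNNMmbb=4 hhNNmmBB=4 hhNNmmBb=8 hhNNmmbb=4 hhNnMmBB=8 hhNnMmBb=16 hhNnMmbb=8 hhNnmmBB=8 hhNnmmBb=16 hhNnmmbb=8 hhnnMmBB=4 hhnnMmBb=8 hhnnMmbb=4 hhnnmmBB=4 hhnnmmBb=8 hhnnmmbb=4
hhNNMmBb hits 8/256; gcd=8; 8÷8/256÷8 = 1/32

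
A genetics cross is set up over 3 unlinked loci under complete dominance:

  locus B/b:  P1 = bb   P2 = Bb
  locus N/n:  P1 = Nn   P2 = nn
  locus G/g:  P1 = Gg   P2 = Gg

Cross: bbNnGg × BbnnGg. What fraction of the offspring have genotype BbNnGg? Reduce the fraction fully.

bbNnGg gametes: bNG×2, bNg×2, bnG×2, bng×2
BbnnGg gametes: BnG×2, Bng×2, bnG×2, bng×2
bbNnGg×BbnnGg grid (8·8=64): BbNnGG=4 BbNnGg=8 BbNngg=4 BbnnGG=4 BbnnGg=8 Bbnngg=4 bbNnGG=4 bbNnGg=8 bbNngg=4 bbnnGG=4 bbnnGg=8 bbnngg=4
BbNnGg hits 8/64; gcd=8; 8÷8/64÷8 = 1/8

P(BbNnGg) = 1/8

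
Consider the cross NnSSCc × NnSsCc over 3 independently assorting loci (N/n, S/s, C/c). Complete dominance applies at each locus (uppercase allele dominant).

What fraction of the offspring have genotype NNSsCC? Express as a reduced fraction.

P(NNSsCC) = 1/32

NnSSCc gametes: NSC×2, NSc×2, nSC×2, nSc×2
NnSsCc gametes: NSC×1, NSc×1, NsC×1, Nsc×1, nSC×1, nSc×1, nsC×1, nsc×1
NnSSCc×NnSsCc grid (8·8=64): NNSSCC=2 NNSSCc=4 NNSScc=2 NNSsCC=2 NNSsCc=4 NNSscc=2 NnSSCC=4 NnSSCc=8 NnSScc=4 NnSsCC=4 NnSsCc=8 NnSscc=4 nnSSCC=2 nnSSCc=4 nnSScc=2 nnSsCC=2 nnSsCc=4 nnSscc=2
NNSsCC hits 2/64; gcd=2; 2÷2/64÷2 = 1/32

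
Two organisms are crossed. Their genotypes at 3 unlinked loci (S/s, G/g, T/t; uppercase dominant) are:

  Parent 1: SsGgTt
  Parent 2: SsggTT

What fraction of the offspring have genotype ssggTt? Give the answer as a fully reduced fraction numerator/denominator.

SsGgTt gametes: SGT×1, SGt×1, SgT×1, Sgt×1, sGT×1, sGt×1, sgT×1, sgt×1
SsggTT gametes: SgT×4, sgT×4
SsGgTt×SsggTT grid (8·8=64): SSGgTT=4 SSGgTt=4 SSggTT=4 SSggTt=4 SsGgTT=8 SsGgTt=8 SsggTT=8 SsggTt=8 ssGgTT=4 ssGgTt=4 ssggTT=4 ssggTt=4
ssggTt hits 4/64; gcd=4; 4÷4/64÷4 = 1/16

P(ssggTt) = 1/16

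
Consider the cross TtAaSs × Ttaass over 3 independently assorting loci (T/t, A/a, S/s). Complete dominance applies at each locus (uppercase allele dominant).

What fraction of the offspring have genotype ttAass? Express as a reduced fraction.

P(ttAass) = 1/16

TtAaSs gametes: TAS×1, TAs×1, TaS×1, Tas×1, tAS×1, tAs×1, taS×1, tas×1
Ttaass gametes: Tas×4, tas×4
TtAaSs×Ttaass grid (8·8=64): TTAaSs=4 TTAass=4 TTaaSs=4 TTaass=4 TtAaSs=8 TtAass=8 TtaaSs=8 Ttaass=8 ttAaSs=4 ttAass=4 ttaaSs=4 ttaass=4
ttAass hits 4/64; gcd=4; 4÷4/64÷4 = 1/16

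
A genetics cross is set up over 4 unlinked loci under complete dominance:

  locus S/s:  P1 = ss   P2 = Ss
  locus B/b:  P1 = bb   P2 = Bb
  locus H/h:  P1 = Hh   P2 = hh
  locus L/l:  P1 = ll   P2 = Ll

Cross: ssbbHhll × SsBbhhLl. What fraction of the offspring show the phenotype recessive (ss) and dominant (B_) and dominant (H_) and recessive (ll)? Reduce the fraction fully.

ssbbHhll gametes: sbHl×8, sbhl×8
SsBbhhLl gametes: SBhL×2, SBhl×2, SbhL×2, Sbhl×2, sBhL×2, sBhl×2, sbhL×2, sbhl×2
ssbbHhll×SsBbhhLl grid (16·16=256): SsBbHhLl=16 SsBbHhll=16 SsBbhhLl=16 SsBbhhll=16 SsbbHhLl=16 SsbbHhll=16 SsbbhhLl=16 Ssbbhhll=16 ssBbHhLl=16 ssBbHhll=16 ssBbhhLl=16 ssBbhhll=16 ssbbHhLl=16 ssbbHhll=16 ssbbhhLl=16 ssbbhhll=16
ss B_ H_ ll hits 16/256; gcd=16; 16÷16/256÷16 = 1/16

P(ss B_ H_ ll) = 1/16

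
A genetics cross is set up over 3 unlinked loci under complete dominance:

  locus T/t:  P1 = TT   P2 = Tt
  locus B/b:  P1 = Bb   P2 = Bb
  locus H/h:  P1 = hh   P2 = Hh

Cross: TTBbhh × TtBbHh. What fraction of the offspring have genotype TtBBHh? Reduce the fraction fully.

P(TtBBHh) = 1/16

TTBbhh gametes: TBh×4, Tbh×4
TtBbHh gametes: TBH×1, TBh×1, TbH×1, Tbh×1, tBH×1, tBh×1, tbH×1, tbh×1
TTBbhh×TtBbHh grid (8·8=64): TTBBHh=4 TTBBhh=4 TTBbHh=8 TTBbhh=8 TTbbHh=4 TTbbhh=4 TtBBHh=4 TtBBhh=4 TtBbHh=8 TtBbhh=8 TtbbHh=4 Ttbbhh=4
TtBBHh hits 4/64; gcd=4; 4÷4/64÷4 = 1/16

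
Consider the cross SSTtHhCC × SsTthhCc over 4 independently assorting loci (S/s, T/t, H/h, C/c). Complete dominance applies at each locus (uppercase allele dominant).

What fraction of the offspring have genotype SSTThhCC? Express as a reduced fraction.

P(SSTThhCC) = 1/32

SSTtHhCC gametes: STHC×4, SThC×4, StHC×4, SthC×4
SsTthhCc gametes: SThC×2, SThc×2, SthC×2, Sthc×2, sThC×2, sThc×2, sthC×2, sthc×2
SSTtHhCC×SsTthhCc grid (16·16=256): SSTTHhCC=8 SSTTHhCc=8 SSTThhCC=8 SSTThhCc=8 SSTtHhCC=16 SSTtHhCc=16 SSTthhCC=16 SSTthhCc=16 SSttHhCC=8 SSttHhCc=8 SStthhCC=8 SStthhCc=8 SsTTHhCC=8 SsTTHhCc=8 SsTThhCC=8 SsTThhCc=8 SsTtHhCC=16 SsTtHhCc=16 SsTthhCC=16 SsTthhCc=16 SsttHhCC=8 SsttHhCc=8 SstthhCC=8 SstthhCc=8
SSTThhCC hits 8/256; gcd=8; 8÷8/256÷8 = 1/32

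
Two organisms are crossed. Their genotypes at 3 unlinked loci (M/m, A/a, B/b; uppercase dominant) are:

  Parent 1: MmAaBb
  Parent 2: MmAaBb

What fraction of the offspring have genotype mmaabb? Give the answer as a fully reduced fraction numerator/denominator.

P(mmaabb) = 1/64

MmAaBb gametes: MAB×1, MAb×1, MaB×1, Mab×1, mAB×1, mAb×1, maB×1, mab×1
MmAaBb gametes: MAB×1, MAb×1, MaB×1, Mab×1, mAB×1, mAb×1, maB×1, mab×1
MmAaBb×MmAaBb grid (8·8=64): MMAABB=1 MMAABb=2 MMAAbb=1 MMAaBB=2 MMAaBb=4 MMAabb=2 MMaaBB=1 MMaaBb=2 MMaabb=1 MmAABB=2 MmAABb=4 MmAAbb=2 MmAaBB=4 MmAaBb=8 MmAabb=4 MmaaBB=2 MmaaBb=4 Mmaabb=2 mmAABB=1 mmAABb=2 mmAAbb=1 mmAaBB=2 mmAaBb=4 mmAabb=2 mmaaBB=1 mmaaBb=2 mmaabb=1
mmaabb hits 1/64; gcd=1; 1÷1/64÷1 = 1/64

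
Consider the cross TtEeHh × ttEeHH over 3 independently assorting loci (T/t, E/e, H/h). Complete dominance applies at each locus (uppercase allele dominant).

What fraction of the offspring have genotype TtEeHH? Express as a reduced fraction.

P(TtEeHH) = 1/8

TtEeHh gametes: TEH×1, TEh×1, TeH×1, Teh×1, tEH×1, tEh×1, teH×1, teh×1
ttEeHH gametes: tEH×4, teH×4
TtEeHh×ttEeHH grid (8·8=64): TtEEHH=4 TtEEHh=4 TtEeHH=8 TtEeHh=8 TteeHH=4 TteeHh=4 ttEEHH=4 ttEEHh=4 ttEeHH=8 ttEeHh=8 tteeHH=4 tteeHh=4
TtEeHH hits 8/64; gcd=8; 8÷8/64÷8 = 1/8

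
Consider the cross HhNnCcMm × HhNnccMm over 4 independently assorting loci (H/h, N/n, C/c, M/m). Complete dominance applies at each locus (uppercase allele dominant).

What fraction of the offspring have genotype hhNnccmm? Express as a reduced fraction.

P(hhNnccmm) = 1/64

HhNnCcMm gametes: HNCM×1, HNCm×1, HNcM×1, HNcm×1, HnCM×1, HnCm×1, HncM×1, Hncm×1, hNCM×1, hNCm×1, hNcM×1, hNcm×1, hnCM×1, hnCm×1, hncM×1, hncm×1
HhNnccMm gametes: HNcM×2, HNcm×2, HncM×2, Hncm×2, hNcM×2, hNcm×2, hncM×2, hncm×2
HhNnCcMm×HhNnccMm grid (16·16=256): HHNNCcMM=2 HHNNCcMm=4 HHNNCcmm=2 HHNNccMM=2 HHNNccMm=4 HHNNccmm=2 HHNnCcMM=4 HHNnCcMm=8 HHNnCcmm=4 HHNnccMM=4 HHNnccMm=8 HHNnccmm=4 HHnnCcMM=2 HHnnCcMm=4 HHnnCcmm=2 HHnnccMM=2 HHnnccMm=4 HHnnccmm=2 HhNNCcMM=4 HhNNCcMm=8 HhNNCcmm=4 HhNNccMM=4 HhNNccMm=8 HhNNccmm=4 HhNnCcMM=8 HhNnCcMm=16 HhNnCcmm=8 HhNnccMM=8 HhNnccMm=16 HhNnccmm=8 HhnnCcMM=4 HhnnCcMm=8 HhnnCcmm=4 HhnnccMM=4 HhnnccMm=8 Hhnnccmm=4 hhNNCcMM=2 hhNNCcMm=4 hhNNCcmm=2 hhNNccMM=2 hhNNccMm=4 hhNNccmm=2 hhNnCcMM=4 hhNnCcMm=8 hhNnCcmm=4 hhNnccMM=4 hhNnccMm=8 hhNnccmm=4 hhnnCcMM=2 hhnnCcMm=4 hhnnCcmm=2 hhnnccMM=2 hhnnccMm=4 hhnnccmm=2
hhNnccmm hits 4/256; gcd=4; 4÷4/256÷4 = 1/64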